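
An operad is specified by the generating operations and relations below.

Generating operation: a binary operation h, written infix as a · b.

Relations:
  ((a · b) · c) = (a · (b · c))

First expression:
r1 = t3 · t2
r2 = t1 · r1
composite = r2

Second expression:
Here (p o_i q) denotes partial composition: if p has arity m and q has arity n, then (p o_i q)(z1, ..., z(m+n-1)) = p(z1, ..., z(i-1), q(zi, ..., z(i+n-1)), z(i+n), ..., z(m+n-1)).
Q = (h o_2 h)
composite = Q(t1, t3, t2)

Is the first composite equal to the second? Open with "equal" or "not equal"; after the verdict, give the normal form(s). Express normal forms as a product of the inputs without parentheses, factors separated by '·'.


equal; both compose to t1 · t3 · t2

Normal form of the first expression: t1 · t3 · t2
Normal form of the second expression: t1 · t3 · t2
Same normal form: equal.


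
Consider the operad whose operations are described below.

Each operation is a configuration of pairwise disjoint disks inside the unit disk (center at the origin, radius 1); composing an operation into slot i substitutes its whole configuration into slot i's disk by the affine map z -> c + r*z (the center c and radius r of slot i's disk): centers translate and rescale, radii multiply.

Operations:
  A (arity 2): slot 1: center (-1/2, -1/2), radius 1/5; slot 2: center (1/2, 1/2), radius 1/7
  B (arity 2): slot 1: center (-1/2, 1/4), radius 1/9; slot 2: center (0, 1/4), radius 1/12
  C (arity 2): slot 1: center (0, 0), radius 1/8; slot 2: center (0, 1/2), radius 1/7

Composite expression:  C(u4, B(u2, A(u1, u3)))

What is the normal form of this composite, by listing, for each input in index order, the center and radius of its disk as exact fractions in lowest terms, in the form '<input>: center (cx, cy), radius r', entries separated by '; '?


Follow each u-input down from C: c' goes to c + r*c', radius to r*r'.
u4 passes through 1 substitution, ending at center (0, 0), radius 1/8
u2 passes through 2 substitutions, ending at center (-1/14, 15/28), radius 1/63
u1 passes through 3 substitutions, ending at center (-1/168, 89/168), radius 1/420
u3 passes through 3 substitutions, ending at center (1/168, 13/24), radius 1/588

u1: center (-1/168, 89/168), radius 1/420; u2: center (-1/14, 15/28), radius 1/63; u3: center (1/168, 13/24), radius 1/588; u4: center (0, 0), radius 1/8


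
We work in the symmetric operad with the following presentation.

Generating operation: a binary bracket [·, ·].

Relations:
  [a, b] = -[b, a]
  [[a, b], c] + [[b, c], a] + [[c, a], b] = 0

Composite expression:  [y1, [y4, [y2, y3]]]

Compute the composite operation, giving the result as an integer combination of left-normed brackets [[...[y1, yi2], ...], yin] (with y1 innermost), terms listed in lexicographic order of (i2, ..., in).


-[[[y1, y2], y3], y4] + [[[y1, y3], y2], y4] + [[[y1, y4], y2], y3] - [[[y1, y4], y3], y2]

Skip Jacobi rewriting: expand, keep y1-initial words, read off terms.
Composite bracket: [y1, [y4, [y2, y3]]]
Full expansion: 8 signed words from ab - ba (2^3 = 8).
Words beginning with y1 determine it all:
  y1y2y3y4 (sign -1) contributes -[[[y1, y2], y3], y4]
  y1y3y2y4 (sign +1) contributes +[[[y1, y3], y2], y4]
  y1y4y2y3 (sign +1) contributes +[[[y1, y4], y2], y3]
  y1y4y3y2 (sign -1) contributes -[[[y1, y4], y3], y2]


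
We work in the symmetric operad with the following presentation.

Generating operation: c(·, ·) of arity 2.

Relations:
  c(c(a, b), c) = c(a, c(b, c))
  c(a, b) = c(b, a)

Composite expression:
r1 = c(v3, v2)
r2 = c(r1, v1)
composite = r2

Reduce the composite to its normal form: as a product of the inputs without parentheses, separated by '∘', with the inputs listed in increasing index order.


v1 ∘ v2 ∘ v3

Both nesting and order wash out for c; what remains is which v's occur.
c(v3, v2) reduces to v3 ∘ v2
c(c(v3, v2), v1) reduces to v3 ∘ v2 ∘ v1
rearranged into index order: v1 ∘ v2 ∘ v3


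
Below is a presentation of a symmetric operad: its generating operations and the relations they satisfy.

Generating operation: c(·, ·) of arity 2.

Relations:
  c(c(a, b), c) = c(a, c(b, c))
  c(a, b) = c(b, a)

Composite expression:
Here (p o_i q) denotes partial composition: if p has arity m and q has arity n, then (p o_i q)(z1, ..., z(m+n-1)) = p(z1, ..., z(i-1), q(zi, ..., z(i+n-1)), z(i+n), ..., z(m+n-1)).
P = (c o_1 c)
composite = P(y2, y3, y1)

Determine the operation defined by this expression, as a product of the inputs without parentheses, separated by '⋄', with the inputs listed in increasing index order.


y1 ⋄ y2 ⋄ y3


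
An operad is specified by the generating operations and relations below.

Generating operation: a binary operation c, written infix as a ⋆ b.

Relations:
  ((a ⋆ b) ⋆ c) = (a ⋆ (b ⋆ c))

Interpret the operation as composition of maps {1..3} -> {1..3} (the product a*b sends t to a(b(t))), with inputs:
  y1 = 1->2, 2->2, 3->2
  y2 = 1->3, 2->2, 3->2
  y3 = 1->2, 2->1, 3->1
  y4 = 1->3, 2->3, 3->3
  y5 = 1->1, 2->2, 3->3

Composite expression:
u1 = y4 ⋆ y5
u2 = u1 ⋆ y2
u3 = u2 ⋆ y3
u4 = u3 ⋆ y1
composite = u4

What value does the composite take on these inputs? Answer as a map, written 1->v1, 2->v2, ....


1->3, 2->3, 3->3

(y4 ⋆ y5) = 1->3, 2->3, 3->3
((y4 ⋆ y5) ⋆ y2) = 1->3, 2->3, 3->3
(((y4 ⋆ y5) ⋆ y2) ⋆ y3) = 1->3, 2->3, 3->3
((((y4 ⋆ y5) ⋆ y2) ⋆ y3) ⋆ y1) = 1->3, 2->3, 3->3


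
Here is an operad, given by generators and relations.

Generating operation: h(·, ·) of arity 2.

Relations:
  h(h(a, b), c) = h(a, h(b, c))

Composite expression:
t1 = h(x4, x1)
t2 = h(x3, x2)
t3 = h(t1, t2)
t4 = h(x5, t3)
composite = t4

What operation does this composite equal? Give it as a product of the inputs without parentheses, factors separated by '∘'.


All parenthesizations of h agree; list the x-inputs left to right.
h(x4, x1) unparenthesizes to x4 ∘ x1
h(x3, x2) unparenthesizes to x3 ∘ x2
h(h(x4, x1), h(x3, x2)) unparenthesizes to x4 ∘ x1 ∘ x3 ∘ x2
h(x5, h(h(x4, x1), h(x3, x2))) unparenthesizes to x5 ∘ x4 ∘ x1 ∘ x3 ∘ x2

x5 ∘ x4 ∘ x1 ∘ x3 ∘ x2


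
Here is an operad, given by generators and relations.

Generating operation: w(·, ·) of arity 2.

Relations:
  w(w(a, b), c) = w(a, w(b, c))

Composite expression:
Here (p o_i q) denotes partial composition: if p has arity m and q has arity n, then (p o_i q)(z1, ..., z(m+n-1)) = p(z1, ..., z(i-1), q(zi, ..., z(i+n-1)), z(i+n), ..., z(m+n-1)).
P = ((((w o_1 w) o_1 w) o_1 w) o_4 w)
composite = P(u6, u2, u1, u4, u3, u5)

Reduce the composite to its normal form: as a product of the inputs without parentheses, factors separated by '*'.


u6 * u2 * u1 * u4 * u3 * u5


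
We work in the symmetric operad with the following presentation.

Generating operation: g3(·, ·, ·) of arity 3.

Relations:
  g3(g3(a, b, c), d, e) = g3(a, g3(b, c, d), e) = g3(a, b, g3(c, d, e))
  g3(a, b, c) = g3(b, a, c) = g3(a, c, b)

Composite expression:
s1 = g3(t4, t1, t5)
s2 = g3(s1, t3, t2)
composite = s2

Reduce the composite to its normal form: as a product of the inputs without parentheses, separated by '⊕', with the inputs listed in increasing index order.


t1 ⊕ t2 ⊕ t3 ⊕ t4 ⊕ t5

With g3 associative and commutative, the t-input set is all that matters.
g3(t4, t1, t5) flattens to t4 ⊕ t1 ⊕ t5
g3(g3(t4, t1, t5), t3, t2) flattens to t4 ⊕ t1 ⊕ t5 ⊕ t3 ⊕ t2
reordering the factors by index: t1 ⊕ t2 ⊕ t3 ⊕ t4 ⊕ t5


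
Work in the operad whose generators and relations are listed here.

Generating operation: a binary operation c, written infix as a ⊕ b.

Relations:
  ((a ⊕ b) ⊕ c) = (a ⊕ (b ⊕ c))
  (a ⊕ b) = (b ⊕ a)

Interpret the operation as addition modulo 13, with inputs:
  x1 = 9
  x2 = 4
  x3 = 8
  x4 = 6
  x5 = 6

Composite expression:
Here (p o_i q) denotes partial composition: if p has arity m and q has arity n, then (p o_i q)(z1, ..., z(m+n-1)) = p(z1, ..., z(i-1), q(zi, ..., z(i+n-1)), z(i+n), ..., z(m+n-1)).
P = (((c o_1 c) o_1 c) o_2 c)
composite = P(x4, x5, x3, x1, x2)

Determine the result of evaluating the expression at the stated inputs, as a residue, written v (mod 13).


(x5 ⊕ x3) = 1
(x4 ⊕ (x5 ⊕ x3)) = 7
((x4 ⊕ (x5 ⊕ x3)) ⊕ x1) = 3
(((x4 ⊕ (x5 ⊕ x3)) ⊕ x1) ⊕ x2) = 7

7 (mod 13)


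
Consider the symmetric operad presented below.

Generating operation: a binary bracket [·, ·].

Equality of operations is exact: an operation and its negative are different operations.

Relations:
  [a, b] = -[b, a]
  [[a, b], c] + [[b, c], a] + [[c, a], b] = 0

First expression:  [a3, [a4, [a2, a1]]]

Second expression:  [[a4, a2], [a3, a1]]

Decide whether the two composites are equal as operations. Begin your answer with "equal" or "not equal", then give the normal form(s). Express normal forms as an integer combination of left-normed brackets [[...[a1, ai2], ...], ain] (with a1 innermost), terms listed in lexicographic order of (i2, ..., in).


not equal: they reduce to -[[[a1, a2], a4], a3] and -[[[a1, a3], a2], a4] + [[[a1, a3], a4], a2]

Normal form of the first expression: -[[[a1, a2], a4], a3]
Normal form of the second expression: -[[[a1, a3], a2], a4] + [[[a1, a3], a4], a2]
They disagree, so not equal.


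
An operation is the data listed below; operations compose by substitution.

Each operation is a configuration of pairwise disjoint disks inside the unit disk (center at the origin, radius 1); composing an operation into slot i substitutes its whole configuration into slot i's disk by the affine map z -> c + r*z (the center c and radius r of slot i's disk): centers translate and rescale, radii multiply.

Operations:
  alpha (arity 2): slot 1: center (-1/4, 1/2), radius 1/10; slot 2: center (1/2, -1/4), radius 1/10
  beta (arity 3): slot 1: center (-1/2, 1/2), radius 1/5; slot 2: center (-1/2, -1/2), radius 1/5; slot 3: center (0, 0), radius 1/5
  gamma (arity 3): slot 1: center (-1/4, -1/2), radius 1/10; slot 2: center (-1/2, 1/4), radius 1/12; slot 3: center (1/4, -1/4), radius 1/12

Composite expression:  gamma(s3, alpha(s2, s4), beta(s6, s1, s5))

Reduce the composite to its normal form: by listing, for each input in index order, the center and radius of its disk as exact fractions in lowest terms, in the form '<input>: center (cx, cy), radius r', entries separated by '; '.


Below gamma, radii multiply path by path; the s-disk centers shift.
s3: after 1 affine step, its disk has center (-1/4, -1/2), radius 1/10
s2: after 2 affine steps, its disk has center (-25/48, 7/24), radius 1/120
s4: after 2 affine steps, its disk has center (-11/24, 11/48), radius 1/120
s6: after 2 affine steps, its disk has center (5/24, -5/24), radius 1/60
s1: after 2 affine steps, its disk has center (5/24, -7/24), radius 1/60
s5: after 2 affine steps, its disk has center (1/4, -1/4), radius 1/60

s1: center (5/24, -7/24), radius 1/60; s2: center (-25/48, 7/24), radius 1/120; s3: center (-1/4, -1/2), radius 1/10; s4: center (-11/24, 11/48), radius 1/120; s5: center (1/4, -1/4), radius 1/60; s6: center (5/24, -5/24), radius 1/60


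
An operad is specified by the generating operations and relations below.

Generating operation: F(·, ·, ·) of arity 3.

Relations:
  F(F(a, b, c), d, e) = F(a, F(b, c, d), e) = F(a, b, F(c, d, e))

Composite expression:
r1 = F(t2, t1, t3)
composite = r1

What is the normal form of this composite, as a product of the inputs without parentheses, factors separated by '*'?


t2 * t1 * t3

Key point: F is associative — brackets drop, the t-order remains.
F(t2, t1, t3) linearizes to t2 * t1 * t3


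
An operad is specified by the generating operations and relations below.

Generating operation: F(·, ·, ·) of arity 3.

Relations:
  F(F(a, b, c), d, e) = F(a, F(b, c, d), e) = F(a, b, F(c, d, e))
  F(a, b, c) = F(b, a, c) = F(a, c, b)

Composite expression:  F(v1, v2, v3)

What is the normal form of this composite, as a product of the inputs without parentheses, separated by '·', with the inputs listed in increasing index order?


Both nesting and order wash out for F; what remains is which v's occur.
F(v1, v2, v3) flattens to v1 · v2 · v3
putting the inputs in ascending order: v1 · v2 · v3

v1 · v2 · v3


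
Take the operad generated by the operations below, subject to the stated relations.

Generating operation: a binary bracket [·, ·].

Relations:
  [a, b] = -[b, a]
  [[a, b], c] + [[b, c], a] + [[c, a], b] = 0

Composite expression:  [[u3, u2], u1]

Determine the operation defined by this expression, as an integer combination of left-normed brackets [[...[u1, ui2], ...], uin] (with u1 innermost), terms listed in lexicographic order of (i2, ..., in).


[[u1, u2], u3] - [[u1, u3], u2]

Expand each bracket as ab - ba; the u1-initial words give the coefficients.
Composite bracket: [[u3, u2], u1]
Expanding via [a, b] = ab - ba: 4 signed words (2^2 = 4).
Keep just the words that open with u1:
  u1u2u3 (sign +1) contributes +[[u1, u2], u3]
  u1u3u2 (sign -1) contributes -[[u1, u3], u2]


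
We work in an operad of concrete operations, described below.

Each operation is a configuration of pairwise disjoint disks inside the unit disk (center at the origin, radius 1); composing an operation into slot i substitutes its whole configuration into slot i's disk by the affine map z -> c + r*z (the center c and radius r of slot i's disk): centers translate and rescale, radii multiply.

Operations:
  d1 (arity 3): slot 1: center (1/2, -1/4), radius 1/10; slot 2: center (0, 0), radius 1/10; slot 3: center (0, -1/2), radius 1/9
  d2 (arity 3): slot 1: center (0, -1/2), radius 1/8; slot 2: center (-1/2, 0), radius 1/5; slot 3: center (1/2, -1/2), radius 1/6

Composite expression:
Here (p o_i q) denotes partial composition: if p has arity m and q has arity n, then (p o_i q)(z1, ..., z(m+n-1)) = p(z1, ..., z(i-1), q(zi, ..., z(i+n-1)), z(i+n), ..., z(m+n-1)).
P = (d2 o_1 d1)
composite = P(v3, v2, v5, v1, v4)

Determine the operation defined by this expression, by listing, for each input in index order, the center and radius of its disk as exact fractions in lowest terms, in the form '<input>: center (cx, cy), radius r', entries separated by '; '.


v1: center (-1/2, 0), radius 1/5; v2: center (0, -1/2), radius 1/80; v3: center (1/16, -17/32), radius 1/80; v4: center (1/2, -1/2), radius 1/6; v5: center (0, -9/16), radius 1/72

Nesting under d2 composes maps z -> c + r*z down each v-path.
v3: after 2 affine steps, its disk has center (1/16, -17/32), radius 1/80
v2: after 2 affine steps, its disk has center (0, -1/2), radius 1/80
v5: after 2 affine steps, its disk has center (0, -9/16), radius 1/72
v1: after 1 affine step, its disk has center (-1/2, 0), radius 1/5
v4: after 1 affine step, its disk has center (1/2, -1/2), radius 1/6


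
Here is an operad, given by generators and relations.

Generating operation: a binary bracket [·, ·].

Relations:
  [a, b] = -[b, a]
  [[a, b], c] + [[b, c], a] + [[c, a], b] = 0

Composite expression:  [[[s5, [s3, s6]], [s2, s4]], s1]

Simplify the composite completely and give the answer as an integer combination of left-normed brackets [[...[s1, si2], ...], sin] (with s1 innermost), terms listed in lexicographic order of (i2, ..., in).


-[[[[[s1, s2], s4], s3], s6], s5] + [[[[[s1, s2], s4], s5], s3], s6] - [[[[[s1, s2], s4], s5], s6], s3] + [[[[[s1, s2], s4], s6], s3], s5] + [[[[[s1, s3], s6], s5], s2], s4] - [[[[[s1, s3], s6], s5], s4], s2] + [[[[[s1, s4], s2], s3], s6], s5] - [[[[[s1, s4], s2], s5], s3], s6] + [[[[[s1, s4], s2], s5], s6], s3] - [[[[[s1, s4], s2], s6], s3], s5] - [[[[[s1, s5], s3], s6], s2], s4] + [[[[[s1, s5], s3], s6], s4], s2] + [[[[[s1, s5], s6], s3], s2], s4] - [[[[[s1, s5], s6], s3], s4], s2] - [[[[[s1, s6], s3], s5], s2], s4] + [[[[[s1, s6], s3], s5], s4], s2]

Expand each bracket as ab - ba; the s1-initial words give the coefficients.
Composite bracket: [[[s5, [s3, s6]], [s2, s4]], s1]
Applying ab - ba throughout gives 32 signed words (2^5 = 32).
Coefficients come from the s1-initial words:
  from s1s2s4s3s6s5, sign -1: term -[[[[[s1, s2], s4], s3], s6], s5]
  from s1s2s4s5s3s6, sign +1: term +[[[[[s1, s2], s4], s5], s3], s6]
  from s1s2s4s5s6s3, sign -1: term -[[[[[s1, s2], s4], s5], s6], s3]
  from s1s2s4s6s3s5, sign +1: term +[[[[[s1, s2], s4], s6], s3], s5]
  from s1s3s6s5s2s4, sign +1: term +[[[[[s1, s3], s6], s5], s2], s4]
  from s1s3s6s5s4s2, sign -1: term -[[[[[s1, s3], s6], s5], s4], s2]
  from s1s4s2s3s6s5, sign +1: term +[[[[[s1, s4], s2], s3], s6], s5]
  from s1s4s2s5s3s6, sign -1: term -[[[[[s1, s4], s2], s5], s3], s6]
  from s1s4s2s5s6s3, sign +1: term +[[[[[s1, s4], s2], s5], s6], s3]
  from s1s4s2s6s3s5, sign -1: term -[[[[[s1, s4], s2], s6], s3], s5]
  from s1s5s3s6s2s4, sign -1: term -[[[[[s1, s5], s3], s6], s2], s4]
  from s1s5s3s6s4s2, sign +1: term +[[[[[s1, s5], s3], s6], s4], s2]
  from s1s5s6s3s2s4, sign +1: term +[[[[[s1, s5], s6], s3], s2], s4]
  from s1s5s6s3s4s2, sign -1: term -[[[[[s1, s5], s6], s3], s4], s2]
  from s1s6s3s5s2s4, sign -1: term -[[[[[s1, s6], s3], s5], s2], s4]
  from s1s6s3s5s4s2, sign +1: term +[[[[[s1, s6], s3], s5], s4], s2]


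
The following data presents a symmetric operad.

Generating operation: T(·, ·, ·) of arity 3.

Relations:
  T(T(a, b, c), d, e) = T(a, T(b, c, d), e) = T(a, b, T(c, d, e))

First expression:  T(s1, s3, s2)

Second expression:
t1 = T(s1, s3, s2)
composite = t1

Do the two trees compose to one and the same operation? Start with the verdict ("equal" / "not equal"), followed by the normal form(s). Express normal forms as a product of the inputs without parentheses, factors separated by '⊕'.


The first expression reduces to s1 ⊕ s3 ⊕ s2
The second expression reduces to s1 ⊕ s3 ⊕ s2
The normal forms match — equal.

equal; the common form is s1 ⊕ s3 ⊕ s2


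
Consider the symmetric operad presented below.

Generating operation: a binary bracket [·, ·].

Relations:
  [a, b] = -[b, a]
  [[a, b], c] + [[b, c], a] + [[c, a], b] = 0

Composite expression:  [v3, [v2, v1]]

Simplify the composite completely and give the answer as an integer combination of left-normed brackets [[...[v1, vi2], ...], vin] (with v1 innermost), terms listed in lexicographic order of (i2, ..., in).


[[v1, v2], v3]

In the tensor algebra, words opening v1 carry the v1-anchored form.
Composite bracket: [v3, [v2, v1]]
Applying ab - ba throughout gives 4 signed words (2^2 = 4).
Keep just the words that open with v1:
  v1v2v3 (sign +1) contributes +[[v1, v2], v3]


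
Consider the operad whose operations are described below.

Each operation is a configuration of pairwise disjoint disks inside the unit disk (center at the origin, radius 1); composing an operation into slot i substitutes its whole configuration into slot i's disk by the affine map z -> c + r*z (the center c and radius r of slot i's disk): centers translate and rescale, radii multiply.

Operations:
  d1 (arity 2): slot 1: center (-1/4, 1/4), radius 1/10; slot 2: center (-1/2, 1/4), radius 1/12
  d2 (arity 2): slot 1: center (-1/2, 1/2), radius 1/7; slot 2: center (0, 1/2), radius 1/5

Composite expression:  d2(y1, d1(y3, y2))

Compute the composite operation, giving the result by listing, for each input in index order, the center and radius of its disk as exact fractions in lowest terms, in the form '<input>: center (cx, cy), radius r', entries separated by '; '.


y1: center (-1/2, 1/2), radius 1/7; y2: center (-1/10, 11/20), radius 1/60; y3: center (-1/20, 11/20), radius 1/50

Follow each y-input down from d2: c' goes to c + r*c', radius to r*r'.
input y1: composing its 1 substitution step yields center (-1/2, 1/2), radius 1/7
input y3: composing its 2 substitution steps yields center (-1/20, 11/20), radius 1/50
input y2: composing its 2 substitution steps yields center (-1/10, 11/20), radius 1/60


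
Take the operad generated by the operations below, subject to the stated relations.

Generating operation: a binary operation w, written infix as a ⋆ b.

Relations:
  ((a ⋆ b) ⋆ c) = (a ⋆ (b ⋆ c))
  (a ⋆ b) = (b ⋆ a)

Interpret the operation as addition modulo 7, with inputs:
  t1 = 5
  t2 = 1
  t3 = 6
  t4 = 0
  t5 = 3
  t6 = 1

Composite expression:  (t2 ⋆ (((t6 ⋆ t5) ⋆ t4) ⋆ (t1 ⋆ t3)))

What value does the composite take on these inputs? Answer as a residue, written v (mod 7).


2 (mod 7)

(t6 ⋆ t5) = 4
((t6 ⋆ t5) ⋆ t4) = 4
(t1 ⋆ t3) = 4
(((t6 ⋆ t5) ⋆ t4) ⋆ (t1 ⋆ t3)) = 1
(t2 ⋆ (((t6 ⋆ t5) ⋆ t4) ⋆ (t1 ⋆ t3))) = 2


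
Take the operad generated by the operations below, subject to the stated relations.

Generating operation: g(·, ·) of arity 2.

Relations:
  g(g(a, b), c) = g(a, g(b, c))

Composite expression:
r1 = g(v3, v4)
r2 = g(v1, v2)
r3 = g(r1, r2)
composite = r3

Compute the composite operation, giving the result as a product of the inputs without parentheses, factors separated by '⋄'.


v3 ⋄ v4 ⋄ v1 ⋄ v2

The g-tree's shape is irrelevant; the v-reading-order decides.
g(v3, v4) unparenthesizes to v3 ⋄ v4
g(v1, v2) unparenthesizes to v1 ⋄ v2
g(g(v3, v4), g(v1, v2)) unparenthesizes to v3 ⋄ v4 ⋄ v1 ⋄ v2


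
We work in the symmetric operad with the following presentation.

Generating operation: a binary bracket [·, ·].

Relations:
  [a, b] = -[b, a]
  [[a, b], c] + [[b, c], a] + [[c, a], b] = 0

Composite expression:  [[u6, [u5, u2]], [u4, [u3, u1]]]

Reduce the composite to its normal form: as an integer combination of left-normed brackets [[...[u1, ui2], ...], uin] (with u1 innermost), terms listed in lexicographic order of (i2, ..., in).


-[[[[[u1, u3], u4], u2], u5], u6] + [[[[[u1, u3], u4], u5], u2], u6] + [[[[[u1, u3], u4], u6], u2], u5] - [[[[[u1, u3], u4], u6], u5], u2]

Expand each bracket as ab - ba; the u1-initial words give the coefficients.
Composite bracket: [[u6, [u5, u2]], [u4, [u3, u1]]]
Full expansion: 32 signed words from ab - ba (2^5 = 32).
Collect the words opening with u1:
  word u1u3u4u2u5u6 has sign -1, contributing -[[[[[u1, u3], u4], u2], u5], u6]
  word u1u3u4u5u2u6 has sign +1, contributing +[[[[[u1, u3], u4], u5], u2], u6]
  word u1u3u4u6u2u5 has sign +1, contributing +[[[[[u1, u3], u4], u6], u2], u5]
  word u1u3u4u6u5u2 has sign -1, contributing -[[[[[u1, u3], u4], u6], u5], u2]


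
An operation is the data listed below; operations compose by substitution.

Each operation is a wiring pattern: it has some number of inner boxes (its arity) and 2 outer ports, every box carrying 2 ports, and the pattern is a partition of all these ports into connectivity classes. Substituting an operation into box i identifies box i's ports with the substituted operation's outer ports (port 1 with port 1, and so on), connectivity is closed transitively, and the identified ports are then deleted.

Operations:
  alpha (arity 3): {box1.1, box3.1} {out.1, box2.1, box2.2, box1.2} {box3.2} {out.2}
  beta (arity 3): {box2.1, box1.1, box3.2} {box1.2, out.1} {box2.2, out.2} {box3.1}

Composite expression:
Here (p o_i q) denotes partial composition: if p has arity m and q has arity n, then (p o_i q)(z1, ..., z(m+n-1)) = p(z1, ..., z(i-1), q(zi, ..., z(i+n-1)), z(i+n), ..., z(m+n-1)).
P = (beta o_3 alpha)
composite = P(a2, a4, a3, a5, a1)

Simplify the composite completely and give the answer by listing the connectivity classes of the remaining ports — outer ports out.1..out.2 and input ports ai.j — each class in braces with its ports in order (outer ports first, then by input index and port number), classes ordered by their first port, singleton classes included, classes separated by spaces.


{out.1, a2.2} {out.2, a4.2} {a1.1, a3.1} {a1.2} {a2.1, a4.1} {a3.2, a5.1, a5.2}

Two ports join when wires chain via beta-identified ports.
composing alpha on (a3, a5, a1), with out.j its own outer ports: {out.1, a3.2, a5.1, a5.2} {out.2} {a1.1, a3.1} {a1.2}
composing beta on (a2, a4, a3, a5, a1), with out.j its own outer ports: {out.1, a2.2} {out.2, a4.2} {a1.1, a3.1} {a1.2} {a2.1, a4.1} {a3.2, a5.1, a5.2}


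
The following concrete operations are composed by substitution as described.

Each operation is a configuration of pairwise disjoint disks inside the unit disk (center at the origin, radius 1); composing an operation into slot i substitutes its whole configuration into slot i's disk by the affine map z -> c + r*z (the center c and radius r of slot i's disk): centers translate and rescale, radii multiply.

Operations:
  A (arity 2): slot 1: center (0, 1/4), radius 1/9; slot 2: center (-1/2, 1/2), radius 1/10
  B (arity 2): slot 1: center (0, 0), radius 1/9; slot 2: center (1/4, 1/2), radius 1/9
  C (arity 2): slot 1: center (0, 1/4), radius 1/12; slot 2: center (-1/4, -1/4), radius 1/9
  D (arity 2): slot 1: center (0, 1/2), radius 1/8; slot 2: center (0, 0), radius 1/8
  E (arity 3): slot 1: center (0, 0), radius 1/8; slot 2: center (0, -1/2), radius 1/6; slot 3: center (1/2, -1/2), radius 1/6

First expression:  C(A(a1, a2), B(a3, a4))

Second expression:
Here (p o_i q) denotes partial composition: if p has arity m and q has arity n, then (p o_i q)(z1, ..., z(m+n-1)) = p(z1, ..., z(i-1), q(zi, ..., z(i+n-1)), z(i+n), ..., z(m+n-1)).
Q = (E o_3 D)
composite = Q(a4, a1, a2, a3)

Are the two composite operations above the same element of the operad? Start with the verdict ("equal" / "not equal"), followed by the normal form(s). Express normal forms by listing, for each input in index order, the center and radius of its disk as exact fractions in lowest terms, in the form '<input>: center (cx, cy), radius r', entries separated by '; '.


In normal form, the first expression is a1: center (0, 13/48), radius 1/108; a2: center (-1/24, 7/24), radius 1/120; a3: center (-1/4, -1/4), radius 1/81; a4: center (-2/9, -7/36), radius 1/81
In normal form, the second expression is a1: center (0, -1/2), radius 1/6; a2: center (1/2, -5/12), radius 1/48; a3: center (1/2, -1/2), radius 1/48; a4: center (0, 0), radius 1/8
They disagree, so not equal.

not equal: they reduce to a1: center (0, 13/48), radius 1/108; a2: center (-1/24, 7/24), radius 1/120; a3: center (-1/4, -1/4), radius 1/81; a4: center (-2/9, -7/36), radius 1/81 and a1: center (0, -1/2), radius 1/6; a2: center (1/2, -5/12), radius 1/48; a3: center (1/2, -1/2), radius 1/48; a4: center (0, 0), radius 1/8


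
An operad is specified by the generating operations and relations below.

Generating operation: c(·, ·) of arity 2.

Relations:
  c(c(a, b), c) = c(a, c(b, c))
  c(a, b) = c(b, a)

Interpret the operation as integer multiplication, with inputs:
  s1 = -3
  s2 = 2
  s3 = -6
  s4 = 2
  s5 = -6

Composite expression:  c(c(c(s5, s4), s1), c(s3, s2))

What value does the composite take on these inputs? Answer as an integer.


-432

c(s5, s4) = -12
c(c(s5, s4), s1) = 36
c(s3, s2) = -12
c(c(c(s5, s4), s1), c(s3, s2)) = -432


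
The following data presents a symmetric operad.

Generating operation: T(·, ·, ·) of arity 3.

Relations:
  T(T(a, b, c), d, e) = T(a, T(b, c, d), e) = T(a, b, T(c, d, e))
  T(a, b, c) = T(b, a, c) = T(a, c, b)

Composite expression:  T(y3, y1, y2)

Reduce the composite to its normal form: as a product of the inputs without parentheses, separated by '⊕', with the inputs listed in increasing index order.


y1 ⊕ y2 ⊕ y3

Both nesting and order wash out for T; what remains is which y's occur.
T(y3, y1, y2) collapses to y3 ⊕ y1 ⊕ y2
commutativity sorts the factors: y1 ⊕ y2 ⊕ y3


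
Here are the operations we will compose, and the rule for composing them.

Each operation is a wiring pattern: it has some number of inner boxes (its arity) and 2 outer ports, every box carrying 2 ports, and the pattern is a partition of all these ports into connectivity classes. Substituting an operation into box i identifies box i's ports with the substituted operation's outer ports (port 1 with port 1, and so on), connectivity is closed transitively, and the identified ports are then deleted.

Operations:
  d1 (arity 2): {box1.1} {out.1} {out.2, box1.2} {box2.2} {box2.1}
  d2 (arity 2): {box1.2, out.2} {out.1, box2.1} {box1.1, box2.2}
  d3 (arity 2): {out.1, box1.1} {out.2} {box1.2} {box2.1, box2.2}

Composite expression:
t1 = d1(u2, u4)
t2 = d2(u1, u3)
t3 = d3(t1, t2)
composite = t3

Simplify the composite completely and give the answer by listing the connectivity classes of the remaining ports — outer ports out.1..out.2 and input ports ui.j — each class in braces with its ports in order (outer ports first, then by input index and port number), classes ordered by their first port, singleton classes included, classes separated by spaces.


Treat the ports identified at d3 as solder joints: merge, then drop.
after d1, the pattern on (u2, u4) reads {out.1} {out.2, u2.2} {u2.1} {u4.1} {u4.2} (out.j = its outer ports)
after d2, the pattern on (u1, u3) reads {out.1, u3.1} {out.2, u1.2} {u1.1, u3.2} (out.j = its outer ports)
after d3, the pattern on (u2, u4, u1, u3) reads {out.1} {out.2} {u1.1, u3.2} {u1.2, u3.1} {u2.1} {u2.2} {u4.1} {u4.2} (out.j = its outer ports)

{out.1} {out.2} {u1.1, u3.2} {u1.2, u3.1} {u2.1} {u2.2} {u4.1} {u4.2}


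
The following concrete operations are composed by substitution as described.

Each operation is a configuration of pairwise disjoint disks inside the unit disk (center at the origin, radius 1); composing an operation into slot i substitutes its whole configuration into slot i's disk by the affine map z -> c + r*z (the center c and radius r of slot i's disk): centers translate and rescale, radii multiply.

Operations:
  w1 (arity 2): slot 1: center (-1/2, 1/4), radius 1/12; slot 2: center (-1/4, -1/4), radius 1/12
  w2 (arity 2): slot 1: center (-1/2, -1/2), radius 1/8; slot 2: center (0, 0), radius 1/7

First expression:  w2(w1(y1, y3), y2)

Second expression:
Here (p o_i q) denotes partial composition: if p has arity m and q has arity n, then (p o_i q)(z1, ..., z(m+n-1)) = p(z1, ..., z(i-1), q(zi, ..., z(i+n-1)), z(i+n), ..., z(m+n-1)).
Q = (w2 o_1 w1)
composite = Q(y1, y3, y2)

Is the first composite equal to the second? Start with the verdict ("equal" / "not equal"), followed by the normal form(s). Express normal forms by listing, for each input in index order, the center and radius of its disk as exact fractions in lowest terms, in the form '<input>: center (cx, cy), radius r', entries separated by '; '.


equal; the common form is y1: center (-9/16, -15/32), radius 1/96; y2: center (0, 0), radius 1/7; y3: center (-17/32, -17/32), radius 1/96

Normal form of the first expression: y1: center (-9/16, -15/32), radius 1/96; y2: center (0, 0), radius 1/7; y3: center (-17/32, -17/32), radius 1/96
Normal form of the second expression: y1: center (-9/16, -15/32), radius 1/96; y2: center (0, 0), radius 1/7; y3: center (-17/32, -17/32), radius 1/96
One common form — equal.


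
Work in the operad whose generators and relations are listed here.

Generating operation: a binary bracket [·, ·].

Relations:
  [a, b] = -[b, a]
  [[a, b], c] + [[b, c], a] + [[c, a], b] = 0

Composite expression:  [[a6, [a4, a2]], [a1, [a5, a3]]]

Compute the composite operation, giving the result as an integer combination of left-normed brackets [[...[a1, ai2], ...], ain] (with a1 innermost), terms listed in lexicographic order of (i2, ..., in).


[[[[[a1, a3], a5], a2], a4], a6] - [[[[[a1, a3], a5], a4], a2], a6] - [[[[[a1, a3], a5], a6], a2], a4] + [[[[[a1, a3], a5], a6], a4], a2] - [[[[[a1, a5], a3], a2], a4], a6] + [[[[[a1, a5], a3], a4], a2], a6] + [[[[[a1, a5], a3], a6], a2], a4] - [[[[[a1, a5], a3], a6], a4], a2]


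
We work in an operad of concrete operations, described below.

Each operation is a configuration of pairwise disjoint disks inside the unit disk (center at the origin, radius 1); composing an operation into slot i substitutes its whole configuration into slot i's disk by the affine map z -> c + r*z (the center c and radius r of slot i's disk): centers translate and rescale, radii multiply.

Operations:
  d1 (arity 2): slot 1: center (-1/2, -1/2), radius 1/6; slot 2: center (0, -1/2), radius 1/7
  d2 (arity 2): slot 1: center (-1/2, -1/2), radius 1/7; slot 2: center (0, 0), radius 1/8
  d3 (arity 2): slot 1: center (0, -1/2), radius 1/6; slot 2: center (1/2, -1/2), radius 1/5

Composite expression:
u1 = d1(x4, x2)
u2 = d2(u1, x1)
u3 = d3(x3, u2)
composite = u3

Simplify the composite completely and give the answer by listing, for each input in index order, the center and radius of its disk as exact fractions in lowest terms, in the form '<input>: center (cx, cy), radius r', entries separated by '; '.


Each x-disk chains the slot maps above it in d3; radii multiply.
x3: after 1 affine step, its disk has center (0, -1/2), radius 1/6
x4: after 3 affine steps, its disk has center (27/70, -43/70), radius 1/210
x2: after 3 affine steps, its disk has center (2/5, -43/70), radius 1/245
x1: after 2 affine steps, its disk has center (1/2, -1/2), radius 1/40

x1: center (1/2, -1/2), radius 1/40; x2: center (2/5, -43/70), radius 1/245; x3: center (0, -1/2), radius 1/6; x4: center (27/70, -43/70), radius 1/210


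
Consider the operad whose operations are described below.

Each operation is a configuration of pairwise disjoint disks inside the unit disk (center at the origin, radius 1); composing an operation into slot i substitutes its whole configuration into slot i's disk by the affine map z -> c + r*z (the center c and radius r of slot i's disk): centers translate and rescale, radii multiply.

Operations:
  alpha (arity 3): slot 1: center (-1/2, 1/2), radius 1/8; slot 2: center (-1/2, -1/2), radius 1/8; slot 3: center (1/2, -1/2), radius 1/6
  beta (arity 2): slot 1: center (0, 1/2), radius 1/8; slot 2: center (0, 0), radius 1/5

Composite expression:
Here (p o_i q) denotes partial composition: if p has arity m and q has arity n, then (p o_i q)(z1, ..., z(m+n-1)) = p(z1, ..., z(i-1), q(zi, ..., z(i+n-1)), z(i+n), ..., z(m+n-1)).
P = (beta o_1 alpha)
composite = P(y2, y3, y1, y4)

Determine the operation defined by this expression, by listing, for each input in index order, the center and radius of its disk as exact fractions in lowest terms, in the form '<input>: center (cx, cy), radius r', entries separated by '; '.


y1: center (1/16, 7/16), radius 1/48; y2: center (-1/16, 9/16), radius 1/64; y3: center (-1/16, 7/16), radius 1/64; y4: center (0, 0), radius 1/5

Only the slot chain above each y matters under beta; compose those maps.
for y2, the 2-step affine chain lands on center (-1/16, 9/16), radius 1/64
for y3, the 2-step affine chain lands on center (-1/16, 7/16), radius 1/64
for y1, the 2-step affine chain lands on center (1/16, 7/16), radius 1/48
for y4, the 1-step affine chain lands on center (0, 0), radius 1/5


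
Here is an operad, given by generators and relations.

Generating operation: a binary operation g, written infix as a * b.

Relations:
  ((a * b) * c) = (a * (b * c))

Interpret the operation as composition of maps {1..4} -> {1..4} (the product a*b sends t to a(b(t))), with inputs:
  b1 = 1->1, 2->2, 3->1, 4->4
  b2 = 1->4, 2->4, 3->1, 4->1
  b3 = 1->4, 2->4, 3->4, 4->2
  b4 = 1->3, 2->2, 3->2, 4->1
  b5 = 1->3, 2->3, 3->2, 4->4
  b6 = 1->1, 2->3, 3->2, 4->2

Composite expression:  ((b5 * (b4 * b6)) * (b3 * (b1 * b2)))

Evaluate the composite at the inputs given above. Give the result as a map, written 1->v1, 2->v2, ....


1->3, 2->3, 3->3, 4->3


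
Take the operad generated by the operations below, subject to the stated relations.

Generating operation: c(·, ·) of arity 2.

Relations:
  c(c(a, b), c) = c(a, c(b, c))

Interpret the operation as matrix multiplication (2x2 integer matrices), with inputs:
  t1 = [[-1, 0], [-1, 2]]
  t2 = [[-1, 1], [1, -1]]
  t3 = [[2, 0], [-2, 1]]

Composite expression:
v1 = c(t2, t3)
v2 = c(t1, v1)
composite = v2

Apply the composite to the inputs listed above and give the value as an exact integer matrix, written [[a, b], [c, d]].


c(t2, t3) = [[-4, 1], [4, -1]]
c(t1, c(t2, t3)) = [[4, -1], [12, -3]]

[[4, -1], [12, -3]]


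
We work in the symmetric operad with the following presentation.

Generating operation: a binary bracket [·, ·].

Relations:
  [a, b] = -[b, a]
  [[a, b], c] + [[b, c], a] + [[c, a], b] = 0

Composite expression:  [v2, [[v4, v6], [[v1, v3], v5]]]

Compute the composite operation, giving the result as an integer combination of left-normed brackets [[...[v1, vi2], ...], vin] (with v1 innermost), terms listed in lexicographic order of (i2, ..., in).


[[[[[v1, v3], v5], v4], v6], v2] - [[[[[v1, v3], v5], v6], v4], v2]

Skip Jacobi rewriting: expand, keep v1-initial words, read off terms.
Composite bracket: [v2, [[v4, v6], [[v1, v3], v5]]]
Expanding via [a, b] = ab - ba: 32 signed words (2^5 = 32).
The v1-initial words carry the normal form:
  v1v3v5v4v6v2 appears with sign +1, giving the term +[[[[[v1, v3], v5], v4], v6], v2]
  v1v3v5v6v4v2 appears with sign -1, giving the term -[[[[[v1, v3], v5], v6], v4], v2]


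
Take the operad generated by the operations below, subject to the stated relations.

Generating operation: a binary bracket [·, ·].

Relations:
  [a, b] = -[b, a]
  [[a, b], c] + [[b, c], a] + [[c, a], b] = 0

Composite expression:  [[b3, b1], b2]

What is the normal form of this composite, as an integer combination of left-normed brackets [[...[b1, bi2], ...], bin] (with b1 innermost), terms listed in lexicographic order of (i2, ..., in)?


-[[b1, b3], b2]

Antisymmetry and Jacobi reduce to b1-anchored left-normed brackets.
Composite bracket: [[b3, b1], b2]
Each bracket splits as ab - ba, giving 4 signed words (2^2 = 4).
Coefficients come from the b1-initial words:
  the word b1b3b2 carries sign -1 and contributes -[[b1, b3], b2]


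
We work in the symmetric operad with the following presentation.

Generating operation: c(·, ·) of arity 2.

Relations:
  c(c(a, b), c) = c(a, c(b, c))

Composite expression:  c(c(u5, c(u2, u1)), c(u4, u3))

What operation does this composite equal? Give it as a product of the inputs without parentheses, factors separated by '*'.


u5 * u2 * u1 * u4 * u3

The c-tree's shape is irrelevant; the u-reading-order decides.
c(u2, u1) flattens to u2 * u1
c(u5, c(u2, u1)) flattens to u5 * u2 * u1
c(u4, u3) flattens to u4 * u3
c(c(u5, c(u2, u1)), c(u4, u3)) flattens to u5 * u2 * u1 * u4 * u3


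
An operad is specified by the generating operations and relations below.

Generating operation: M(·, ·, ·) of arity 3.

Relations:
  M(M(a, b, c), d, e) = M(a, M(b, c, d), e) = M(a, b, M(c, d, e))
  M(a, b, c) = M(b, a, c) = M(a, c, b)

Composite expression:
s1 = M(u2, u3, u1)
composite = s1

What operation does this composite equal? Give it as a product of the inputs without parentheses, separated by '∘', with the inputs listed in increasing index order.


u1 ∘ u2 ∘ u3

With M associative and commutative, the u-input set is all that matters.
M(u2, u3, u1) collapses to u2 ∘ u3 ∘ u1
sorting the factors by input index: u1 ∘ u2 ∘ u3


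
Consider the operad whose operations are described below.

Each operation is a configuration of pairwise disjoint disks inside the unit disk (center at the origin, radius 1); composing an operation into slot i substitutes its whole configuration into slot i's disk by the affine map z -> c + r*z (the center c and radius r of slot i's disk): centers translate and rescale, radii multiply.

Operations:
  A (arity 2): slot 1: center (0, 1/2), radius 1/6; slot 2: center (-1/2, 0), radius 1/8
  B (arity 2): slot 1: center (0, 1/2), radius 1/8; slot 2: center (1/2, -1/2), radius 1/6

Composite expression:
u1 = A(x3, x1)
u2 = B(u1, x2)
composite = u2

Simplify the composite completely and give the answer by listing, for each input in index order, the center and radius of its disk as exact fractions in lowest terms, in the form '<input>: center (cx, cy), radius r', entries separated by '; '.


x1: center (-1/16, 1/2), radius 1/64; x2: center (1/2, -1/2), radius 1/6; x3: center (0, 9/16), radius 1/48


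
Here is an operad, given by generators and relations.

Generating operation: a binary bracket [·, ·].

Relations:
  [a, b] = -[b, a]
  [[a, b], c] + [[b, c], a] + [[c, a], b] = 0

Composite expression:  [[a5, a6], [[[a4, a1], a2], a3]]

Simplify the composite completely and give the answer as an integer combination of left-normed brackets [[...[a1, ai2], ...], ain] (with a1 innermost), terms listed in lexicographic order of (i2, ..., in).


[[[[[a1, a4], a2], a3], a5], a6] - [[[[[a1, a4], a2], a3], a6], a5]

Skip Jacobi rewriting: expand, keep a1-initial words, read off terms.
Composite bracket: [[a5, a6], [[[a4, a1], a2], a3]]
The bracket unfolds into 32 signed words via [a, b] = ab - ba (2^5 = 32).
Coefficients come from the a1-initial words:
  a1a4a2a3a5a6 (sign +1) contributes +[[[[[a1, a4], a2], a3], a5], a6]
  a1a4a2a3a6a5 (sign -1) contributes -[[[[[a1, a4], a2], a3], a6], a5]
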